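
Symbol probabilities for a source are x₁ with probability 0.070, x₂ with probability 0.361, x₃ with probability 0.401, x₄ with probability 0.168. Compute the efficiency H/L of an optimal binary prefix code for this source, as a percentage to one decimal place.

95.8%

Entropy H = −Σ p log₂ p ≈ 1.7602 bits.
Huffman merges: 7/100+21/125→119/500; 119/500+361/1000→599/1000; 401/1000+599/1000→1. L = 1837/1000 ≈ 1.8370.
Efficiency = H/L = 1.7602/1.8370 = 95.8%.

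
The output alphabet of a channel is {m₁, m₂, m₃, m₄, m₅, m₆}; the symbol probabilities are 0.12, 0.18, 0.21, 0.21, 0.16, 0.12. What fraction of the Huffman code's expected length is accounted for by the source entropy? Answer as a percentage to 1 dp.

98.8%

Entropy H = −Σ p log₂ p ≈ 2.5481 bits.
Huffman merges: 3/25+3/25→6/25; 4/25+9/50→17/50; 21/100+21/100→21/50; 6/25+17/50→29/50; 21/50+29/50→1. L = 129/50 ≈ 2.5800.
Efficiency = H/L = 2.5481/2.5800 = 98.8%.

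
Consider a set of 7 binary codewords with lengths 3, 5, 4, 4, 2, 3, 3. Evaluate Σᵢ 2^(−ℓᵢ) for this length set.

With common denominator 2^5 = 32: Σ 2^(−ℓᵢ) = 4/32 + 1/32 + 2/32 + 2/32 + 8/32 + 4/32 + 4/32 = 25/32 = 0.78125.

0.78125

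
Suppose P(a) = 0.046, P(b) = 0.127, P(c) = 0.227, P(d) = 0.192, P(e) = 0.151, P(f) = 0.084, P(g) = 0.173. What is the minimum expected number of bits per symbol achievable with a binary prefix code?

Repeatedly combine the two least-probable nodes; the expected code length is the sum of the merged weights.
merge 23/500 + 21/250 → 13/100
merge 127/1000 + 13/100 → 257/1000
merge 151/1000 + 173/1000 → 81/250
merge 24/125 + 227/1000 → 419/1000
merge 257/1000 + 81/250 → 581/1000
merge 419/1000 + 581/1000 → 1
L = 13/100 + 257/1000 + 81/250 + 419/1000 + 581/1000 + 1 = 2711/1000 = 2.711 bits/symbol.

2.711 bits/symbol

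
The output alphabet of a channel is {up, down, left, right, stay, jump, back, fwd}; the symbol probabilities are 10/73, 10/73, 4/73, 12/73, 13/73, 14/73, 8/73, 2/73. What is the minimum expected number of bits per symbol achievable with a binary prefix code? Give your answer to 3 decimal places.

2.890 bits/symbol

Repeatedly combine the two least-probable nodes; the expected code length is the sum of the merged weights.
merge 2/73 + 4/73 → 6/73
merge 6/73 + 8/73 → 14/73
merge 10/73 + 10/73 → 20/73
merge 12/73 + 13/73 → 25/73
merge 14/73 + 14/73 → 28/73
merge 20/73 + 25/73 → 45/73
merge 28/73 + 45/73 → 1
L = 6/73 + 14/73 + 20/73 + 25/73 + 28/73 + 45/73 + 1 = 211/73 ≈ 2.890 bits/symbol.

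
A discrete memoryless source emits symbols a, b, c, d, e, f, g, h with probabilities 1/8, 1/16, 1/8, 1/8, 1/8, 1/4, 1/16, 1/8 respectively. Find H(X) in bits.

Each probability is a power of 1/2, so log₂(1/p) is an integer.
H = Σ p·log₂(1/p) = 1/8·3 + 1/16·4 + 1/8·3 + 1/8·3 + 1/8·3 + 1/4·2 + 1/16·4 + 1/8·3 = 2.875 bits.

2.875 bits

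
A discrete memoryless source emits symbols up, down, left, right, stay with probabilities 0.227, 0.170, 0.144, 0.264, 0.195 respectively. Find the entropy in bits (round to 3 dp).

H = −Σ pᵢ log₂ pᵢ.
−0.227·log₂(0.227) = 0.4856
−0.170·log₂(0.170) = 0.4346
−0.144·log₂(0.144) = 0.4026
−0.264·log₂(0.264) = 0.5072
−0.195·log₂(0.195) = 0.4599
Sum ≈ 2.2899 → 2.290 bits.

2.290 bits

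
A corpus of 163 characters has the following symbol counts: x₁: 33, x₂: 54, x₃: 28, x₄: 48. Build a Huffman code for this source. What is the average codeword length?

2 bits/symbol

Probabilities are the counts divided by 163.
Repeatedly combine the two least-probable nodes; the expected code length is the sum of the merged weights.
merge 28/163 + 33/163 → 61/163
merge 48/163 + 54/163 → 102/163
merge 61/163 + 102/163 → 1
L = 61/163 + 102/163 + 1 = 2 bits/symbol.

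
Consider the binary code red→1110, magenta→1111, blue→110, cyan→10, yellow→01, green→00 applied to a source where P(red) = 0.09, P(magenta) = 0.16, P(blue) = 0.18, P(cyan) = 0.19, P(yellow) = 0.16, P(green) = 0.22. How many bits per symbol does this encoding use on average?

2.68 bits/symbol

L̄ = Σ pᵢ·ℓᵢ = 0.09·4 + 0.16·4 + 0.18·3 + 0.19·2 + 0.16·2 + 0.22·2 = 2.68 bits/symbol.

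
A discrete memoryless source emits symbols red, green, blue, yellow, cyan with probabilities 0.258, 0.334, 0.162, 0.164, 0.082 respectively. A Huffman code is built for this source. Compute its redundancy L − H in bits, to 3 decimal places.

0.062 bits

Entropy H = −Σ p log₂ p ≈ 2.1817 bits.
Huffman merges: 41/500+81/500→61/250; 41/250+61/250→51/125; 129/500+167/500→74/125; 51/125+74/125→1. L = 561/250 ≈ 2.2440.
L − H = 2.2440 − 2.1817 = 0.062 bits.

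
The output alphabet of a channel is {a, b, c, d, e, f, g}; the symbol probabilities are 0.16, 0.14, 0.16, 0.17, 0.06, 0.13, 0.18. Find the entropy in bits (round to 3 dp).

H = −Σ pᵢ log₂ pᵢ.
−0.16·log₂(0.16) = 0.4230
−0.14·log₂(0.14) = 0.3971
−0.16·log₂(0.16) = 0.4230
−0.17·log₂(0.17) = 0.4346
−0.06·log₂(0.06) = 0.2435
−0.13·log₂(0.13) = 0.3826
−0.18·log₂(0.18) = 0.4453
Sum ≈ 2.7492 → 2.749 bits.

2.749 bits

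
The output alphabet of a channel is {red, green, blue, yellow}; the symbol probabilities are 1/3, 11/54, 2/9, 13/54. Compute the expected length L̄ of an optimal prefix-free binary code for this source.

2 bits/symbol

Repeatedly combine the two least-probable nodes; the expected code length is the sum of the merged weights.
merge 11/54 + 2/9 → 23/54
merge 13/54 + 1/3 → 31/54
merge 23/54 + 31/54 → 1
L = 23/54 + 31/54 + 1 = 2 bits/symbol.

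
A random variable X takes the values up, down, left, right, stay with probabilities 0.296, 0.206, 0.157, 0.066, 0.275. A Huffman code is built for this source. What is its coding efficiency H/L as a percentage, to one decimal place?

Entropy H = −Σ p log₂ p ≈ 2.1798 bits.
Huffman merges: 33/500+157/1000→223/1000; 103/500+223/1000→429/1000; 11/40+37/125→571/1000; 429/1000+571/1000→1. L = 2223/1000 ≈ 2.2230.
Efficiency = H/L = 2.1798/2.2230 = 98.1%.

98.1%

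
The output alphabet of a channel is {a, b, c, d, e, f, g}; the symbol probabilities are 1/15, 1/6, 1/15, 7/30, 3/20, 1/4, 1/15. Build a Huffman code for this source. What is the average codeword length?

2.65 bits/symbol

Repeatedly combine the two least-probable nodes; the expected code length is the sum of the merged weights.
merge 1/15 + 1/15 → 2/15
merge 1/15 + 2/15 → 1/5
merge 3/20 + 1/6 → 19/60
merge 1/5 + 7/30 → 13/30
merge 1/4 + 19/60 → 17/30
merge 13/30 + 17/30 → 1
L = 2/15 + 1/5 + 19/60 + 13/30 + 17/30 + 1 = 53/20 = 2.65 bits/symbol.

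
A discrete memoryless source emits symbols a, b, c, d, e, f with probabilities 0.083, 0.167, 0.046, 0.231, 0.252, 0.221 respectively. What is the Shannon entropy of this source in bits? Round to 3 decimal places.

H = −Σ pᵢ log₂ pᵢ.
−0.083·log₂(0.083) = 0.2980
−0.167·log₂(0.167) = 0.4312
−0.046·log₂(0.046) = 0.2043
−0.231·log₂(0.231) = 0.4883
−0.252·log₂(0.252) = 0.5011
−0.221·log₂(0.221) = 0.4813
Sum ≈ 2.4043 → 2.404 bits.

2.404 bits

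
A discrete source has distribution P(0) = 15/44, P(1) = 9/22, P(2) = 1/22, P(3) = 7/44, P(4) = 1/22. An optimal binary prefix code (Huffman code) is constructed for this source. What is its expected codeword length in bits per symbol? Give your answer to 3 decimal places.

1.932 bits/symbol

Repeatedly combine the two least-probable nodes; the expected code length is the sum of the merged weights.
merge 1/22 + 1/22 → 1/11
merge 1/11 + 7/44 → 1/4
merge 1/4 + 15/44 → 13/22
merge 9/22 + 13/22 → 1
L = 1/11 + 1/4 + 13/22 + 1 = 85/44 ≈ 1.932 bits/symbol.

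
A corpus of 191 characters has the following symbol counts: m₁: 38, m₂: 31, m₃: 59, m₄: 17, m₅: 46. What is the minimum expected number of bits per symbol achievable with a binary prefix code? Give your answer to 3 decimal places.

Probabilities are the counts divided by 191.
Repeatedly combine the two least-probable nodes; the expected code length is the sum of the merged weights.
merge 17/191 + 31/191 → 48/191
merge 38/191 + 46/191 → 84/191
merge 48/191 + 59/191 → 107/191
merge 84/191 + 107/191 → 1
L = 48/191 + 84/191 + 107/191 + 1 = 430/191 ≈ 2.251 bits/symbol.

2.251 bits/symbol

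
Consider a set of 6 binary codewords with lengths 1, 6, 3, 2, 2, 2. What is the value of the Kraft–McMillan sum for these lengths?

With common denominator 2^6 = 64: Σ 2^(−ℓᵢ) = 32/64 + 1/64 + 8/64 + 16/64 + 16/64 + 16/64 = 89/64 = 1.390625.

1.390625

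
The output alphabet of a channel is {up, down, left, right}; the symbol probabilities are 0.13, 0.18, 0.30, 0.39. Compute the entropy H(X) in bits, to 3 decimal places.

H = −Σ pᵢ log₂ pᵢ.
−0.13·log₂(0.13) = 0.3826
−0.18·log₂(0.18) = 0.4453
−0.30·log₂(0.30) = 0.5211
−0.39·log₂(0.39) = 0.5298
Sum ≈ 1.8788 → 1.879 bits.

1.879 bits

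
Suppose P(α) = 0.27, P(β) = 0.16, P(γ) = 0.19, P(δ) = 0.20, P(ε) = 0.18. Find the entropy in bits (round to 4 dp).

2.2980 bits

H = −Σ pᵢ log₂ pᵢ.
−0.27·log₂(0.27) = 0.5100
−0.16·log₂(0.16) = 0.4230
−0.19·log₂(0.19) = 0.4552
−0.20·log₂(0.20) = 0.4644
−0.18·log₂(0.18) = 0.4453
Sum ≈ 2.2980 → 2.2980 bits.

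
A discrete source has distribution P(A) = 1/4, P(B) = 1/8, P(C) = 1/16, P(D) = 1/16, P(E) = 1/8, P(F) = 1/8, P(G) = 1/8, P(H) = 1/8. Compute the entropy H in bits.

Each probability is a power of 1/2, so log₂(1/p) is an integer.
H = Σ p·log₂(1/p) = 1/4·2 + 1/8·3 + 1/16·4 + 1/16·4 + 1/8·3 + 1/8·3 + 1/8·3 + 1/8·3 = 2.875 bits.

2.875 bits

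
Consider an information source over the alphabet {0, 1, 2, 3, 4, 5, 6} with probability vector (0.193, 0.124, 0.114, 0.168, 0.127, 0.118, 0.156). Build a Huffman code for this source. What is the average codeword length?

Repeatedly combine the two least-probable nodes; the expected code length is the sum of the merged weights.
merge 57/500 + 59/500 → 29/125
merge 31/250 + 127/1000 → 251/1000
merge 39/250 + 21/125 → 81/250
merge 193/1000 + 29/125 → 17/40
merge 251/1000 + 81/250 → 23/40
merge 17/40 + 23/40 → 1
L = 29/125 + 251/1000 + 81/250 + 17/40 + 23/40 + 1 = 2807/1000 = 2.807 bits/symbol.

2.807 bits/symbol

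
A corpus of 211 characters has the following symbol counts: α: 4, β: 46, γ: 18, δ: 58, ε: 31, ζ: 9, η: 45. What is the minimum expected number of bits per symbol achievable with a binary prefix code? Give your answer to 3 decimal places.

2.502 bits/symbol

Probabilities are the counts divided by 211.
Repeatedly combine the two least-probable nodes; the expected code length is the sum of the merged weights.
merge 4/211 + 9/211 → 13/211
merge 13/211 + 18/211 → 31/211
merge 31/211 + 31/211 → 62/211
merge 45/211 + 46/211 → 91/211
merge 58/211 + 62/211 → 120/211
merge 91/211 + 120/211 → 1
L = 13/211 + 31/211 + 62/211 + 91/211 + 120/211 + 1 = 528/211 ≈ 2.502 bits/symbol.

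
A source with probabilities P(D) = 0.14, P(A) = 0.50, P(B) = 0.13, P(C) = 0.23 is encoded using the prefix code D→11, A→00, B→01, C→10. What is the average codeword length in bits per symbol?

L̄ = Σ pᵢ·ℓᵢ = 0.14·2 + 0.50·2 + 0.13·2 + 0.23·2 = 2 bits/symbol.

2 bits/symbol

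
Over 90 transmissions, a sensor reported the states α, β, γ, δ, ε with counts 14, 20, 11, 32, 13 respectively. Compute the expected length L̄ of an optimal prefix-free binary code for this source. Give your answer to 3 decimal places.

Probabilities are the counts divided by 90.
Repeatedly combine the two least-probable nodes; the expected code length is the sum of the merged weights.
merge 11/90 + 13/90 → 4/15
merge 7/45 + 2/9 → 17/45
merge 4/15 + 16/45 → 28/45
merge 17/45 + 28/45 → 1
L = 4/15 + 17/45 + 28/45 + 1 = 34/15 ≈ 2.267 bits/symbol.

2.267 bits/symbol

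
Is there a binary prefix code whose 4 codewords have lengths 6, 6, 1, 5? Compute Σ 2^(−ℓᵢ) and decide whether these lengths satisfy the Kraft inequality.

0.5625; yes

With common denominator 2^6 = 64: Σ 2^(−ℓᵢ) = 1/64 + 1/64 + 32/64 + 2/64 = 36/64 = 0.5625.
Kraft's inequality requires Σ ≤ 1; here Σ = 0.5625 ≤ 1, so such a prefix code exists.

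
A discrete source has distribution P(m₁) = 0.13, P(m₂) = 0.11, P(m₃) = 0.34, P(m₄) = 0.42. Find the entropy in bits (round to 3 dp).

1.788 bits

H = −Σ pᵢ log₂ pᵢ.
−0.13·log₂(0.13) = 0.3826
−0.11·log₂(0.11) = 0.3503
−0.34·log₂(0.34) = 0.5292
−0.42·log₂(0.42) = 0.5256
Sum ≈ 1.7878 → 1.788 bits.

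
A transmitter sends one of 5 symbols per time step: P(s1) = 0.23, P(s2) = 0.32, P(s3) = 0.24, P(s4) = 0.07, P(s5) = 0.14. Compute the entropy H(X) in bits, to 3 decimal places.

H = −Σ pᵢ log₂ pᵢ.
−0.23·log₂(0.23) = 0.4877
−0.32·log₂(0.32) = 0.5260
−0.24·log₂(0.24) = 0.4941
−0.07·log₂(0.07) = 0.2686
−0.14·log₂(0.14) = 0.3971
Sum ≈ 2.1735 → 2.174 bits.

2.174 bits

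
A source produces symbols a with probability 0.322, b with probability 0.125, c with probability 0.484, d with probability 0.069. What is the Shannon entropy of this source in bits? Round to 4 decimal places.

1.6743 bits

H = −Σ pᵢ log₂ pᵢ.
−0.322·log₂(0.322) = 0.5264
−0.125·log₂(0.125) = 0.3750
−0.484·log₂(0.484) = 0.5067
−0.069·log₂(0.069) = 0.2662
Sum ≈ 1.6743 → 1.6743 bits.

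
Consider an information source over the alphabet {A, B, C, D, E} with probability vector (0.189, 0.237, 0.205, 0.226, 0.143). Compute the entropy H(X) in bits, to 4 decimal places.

2.3014 bits

H = −Σ pᵢ log₂ pᵢ.
−0.189·log₂(0.189) = 0.4543
−0.237·log₂(0.237) = 0.4923
−0.205·log₂(0.205) = 0.4687
−0.226·log₂(0.226) = 0.4849
−0.143·log₂(0.143) = 0.4012
Sum ≈ 2.3014 → 2.3014 bits.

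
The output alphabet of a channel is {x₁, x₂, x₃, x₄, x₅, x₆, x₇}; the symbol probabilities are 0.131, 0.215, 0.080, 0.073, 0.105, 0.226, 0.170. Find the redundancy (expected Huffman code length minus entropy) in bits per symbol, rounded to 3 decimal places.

0.023 bits

Entropy H = −Σ p log₂ p ≈ 2.6890 bits.
Huffman merges: 73/1000+2/25→153/1000; 21/200+131/1000→59/250; 153/1000+17/100→323/1000; 43/200+113/500→441/1000; 59/250+323/1000→559/1000; 441/1000+559/1000→1. L = 339/125 ≈ 2.7120.
L − H = 2.7120 − 2.6890 = 0.023 bits.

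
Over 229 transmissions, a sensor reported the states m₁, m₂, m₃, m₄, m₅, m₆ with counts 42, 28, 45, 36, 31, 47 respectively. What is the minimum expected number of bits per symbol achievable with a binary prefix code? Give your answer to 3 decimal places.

2.598 bits/symbol

Probabilities are the counts divided by 229.
Repeatedly combine the two least-probable nodes; the expected code length is the sum of the merged weights.
merge 28/229 + 31/229 → 59/229
merge 36/229 + 42/229 → 78/229
merge 45/229 + 47/229 → 92/229
merge 59/229 + 78/229 → 137/229
merge 92/229 + 137/229 → 1
L = 59/229 + 78/229 + 92/229 + 137/229 + 1 = 595/229 ≈ 2.598 bits/symbol.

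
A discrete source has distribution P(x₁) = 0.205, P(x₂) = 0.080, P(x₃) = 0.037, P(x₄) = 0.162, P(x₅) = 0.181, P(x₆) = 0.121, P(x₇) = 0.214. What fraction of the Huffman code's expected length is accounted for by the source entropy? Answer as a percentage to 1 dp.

98.3%

Entropy H = −Σ p log₂ p ≈ 2.6526 bits.
Huffman merges: 37/1000+2/25→117/1000; 117/1000+121/1000→119/500; 81/500+181/1000→343/1000; 41/200+107/500→419/1000; 119/500+343/1000→581/1000; 419/1000+581/1000→1. L = 1349/500 ≈ 2.6980.
Efficiency = H/L = 2.6526/2.6980 = 98.3%.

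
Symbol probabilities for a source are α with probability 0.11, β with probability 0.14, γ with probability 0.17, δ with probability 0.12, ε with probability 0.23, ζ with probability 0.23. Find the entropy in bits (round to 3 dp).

2.524 bits

H = −Σ pᵢ log₂ pᵢ.
−0.11·log₂(0.11) = 0.3503
−0.14·log₂(0.14) = 0.3971
−0.17·log₂(0.17) = 0.4346
−0.12·log₂(0.12) = 0.3671
−0.23·log₂(0.23) = 0.4877
−0.23·log₂(0.23) = 0.4877
Sum ≈ 2.5244 → 2.524 bits.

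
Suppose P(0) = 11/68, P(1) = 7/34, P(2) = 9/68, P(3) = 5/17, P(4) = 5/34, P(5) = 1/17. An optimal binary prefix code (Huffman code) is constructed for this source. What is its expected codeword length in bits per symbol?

Repeatedly combine the two least-probable nodes; the expected code length is the sum of the merged weights.
merge 1/17 + 9/68 → 13/68
merge 5/34 + 11/68 → 21/68
merge 13/68 + 7/34 → 27/68
merge 5/17 + 21/68 → 41/68
merge 27/68 + 41/68 → 1
L = 13/68 + 21/68 + 27/68 + 41/68 + 1 = 5/2 = 2.5 bits/symbol.

2.5 bits/symbol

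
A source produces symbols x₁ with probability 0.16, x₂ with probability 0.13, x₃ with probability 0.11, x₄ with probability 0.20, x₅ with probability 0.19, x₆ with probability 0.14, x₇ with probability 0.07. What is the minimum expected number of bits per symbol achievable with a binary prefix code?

Repeatedly combine the two least-probable nodes; the expected code length is the sum of the merged weights.
merge 7/100 + 11/100 → 9/50
merge 13/100 + 7/50 → 27/100
merge 4/25 + 9/50 → 17/50
merge 19/100 + 1/5 → 39/100
merge 27/100 + 17/50 → 61/100
merge 39/100 + 61/100 → 1
L = 9/50 + 27/100 + 17/50 + 39/100 + 61/100 + 1 = 279/100 = 2.79 bits/symbol.

2.79 bits/symbol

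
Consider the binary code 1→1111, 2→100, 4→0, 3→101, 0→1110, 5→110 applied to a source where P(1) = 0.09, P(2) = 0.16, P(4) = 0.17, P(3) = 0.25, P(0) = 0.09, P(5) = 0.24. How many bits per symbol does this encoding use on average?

L̄ = Σ pᵢ·ℓᵢ = 0.09·4 + 0.16·3 + 0.17·1 + 0.25·3 + 0.09·4 + 0.24·3 = 2.84 bits/symbol.

2.84 bits/symbol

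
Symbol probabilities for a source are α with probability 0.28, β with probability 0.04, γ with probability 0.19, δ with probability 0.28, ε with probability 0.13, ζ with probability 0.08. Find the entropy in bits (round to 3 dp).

H = −Σ pᵢ log₂ pᵢ.
−0.28·log₂(0.28) = 0.5142
−0.04·log₂(0.04) = 0.1858
−0.19·log₂(0.19) = 0.4552
−0.28·log₂(0.28) = 0.5142
−0.13·log₂(0.13) = 0.3826
−0.08·log₂(0.08) = 0.2915
Sum ≈ 2.3436 → 2.344 bits.

2.344 bits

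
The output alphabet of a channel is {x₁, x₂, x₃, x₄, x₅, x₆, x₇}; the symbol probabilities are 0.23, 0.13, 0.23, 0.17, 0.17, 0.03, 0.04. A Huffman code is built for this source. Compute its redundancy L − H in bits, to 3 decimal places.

Entropy H = −Σ p log₂ p ≈ 2.5647 bits.
Huffman merges: 3/100+1/25→7/100; 7/100+13/100→1/5; 17/100+17/100→17/50; 1/5+23/100→43/100; 23/100+17/50→57/100; 43/100+57/100→1. L = 261/100 ≈ 2.6100.
L − H = 2.6100 − 2.5647 = 0.045 bits.

0.045 bits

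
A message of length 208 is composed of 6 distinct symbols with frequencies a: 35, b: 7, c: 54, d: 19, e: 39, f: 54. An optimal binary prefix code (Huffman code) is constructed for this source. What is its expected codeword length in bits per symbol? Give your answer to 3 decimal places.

2.418 bits/symbol

Probabilities are the counts divided by 208.
Repeatedly combine the two least-probable nodes; the expected code length is the sum of the merged weights.
merge 7/208 + 19/208 → 1/8
merge 1/8 + 35/208 → 61/208
merge 3/16 + 27/104 → 93/208
merge 27/104 + 61/208 → 115/208
merge 93/208 + 115/208 → 1
L = 1/8 + 61/208 + 93/208 + 115/208 + 1 = 503/208 ≈ 2.418 bits/symbol.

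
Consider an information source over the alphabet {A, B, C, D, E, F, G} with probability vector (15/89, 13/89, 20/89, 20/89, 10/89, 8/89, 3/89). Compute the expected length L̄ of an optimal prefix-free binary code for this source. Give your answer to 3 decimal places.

Repeatedly combine the two least-probable nodes; the expected code length is the sum of the merged weights.
merge 3/89 + 8/89 → 11/89
merge 10/89 + 11/89 → 21/89
merge 13/89 + 15/89 → 28/89
merge 20/89 + 20/89 → 40/89
merge 21/89 + 28/89 → 49/89
merge 40/89 + 49/89 → 1
L = 11/89 + 21/89 + 28/89 + 40/89 + 49/89 + 1 = 238/89 ≈ 2.674 bits/symbol.

2.674 bits/symbol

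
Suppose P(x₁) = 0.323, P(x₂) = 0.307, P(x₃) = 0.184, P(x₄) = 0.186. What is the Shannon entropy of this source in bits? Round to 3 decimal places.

H = −Σ pᵢ log₂ pᵢ.
−0.323·log₂(0.323) = 0.5266
−0.307·log₂(0.307) = 0.5230
−0.184·log₂(0.184) = 0.4494
−0.186·log₂(0.186) = 0.4514
Sum ≈ 1.9504 → 1.950 bits.

1.950 bits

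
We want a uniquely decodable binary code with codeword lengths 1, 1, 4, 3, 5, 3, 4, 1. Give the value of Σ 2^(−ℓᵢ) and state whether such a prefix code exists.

1.90625; no

With common denominator 2^5 = 32: Σ 2^(−ℓᵢ) = 16/32 + 16/32 + 2/32 + 4/32 + 1/32 + 4/32 + 2/32 + 16/32 = 61/32 = 1.90625.
Kraft's inequality requires Σ ≤ 1; here Σ = 1.90625 > 1, so no such prefix code exists.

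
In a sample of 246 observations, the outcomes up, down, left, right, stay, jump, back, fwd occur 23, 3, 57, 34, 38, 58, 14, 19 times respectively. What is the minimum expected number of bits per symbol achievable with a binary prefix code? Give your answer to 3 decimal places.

2.748 bits/symbol

Probabilities are the counts divided by 246.
Repeatedly combine the two least-probable nodes; the expected code length is the sum of the merged weights.
merge 1/82 + 7/123 → 17/246
merge 17/246 + 19/246 → 6/41
merge 23/246 + 17/123 → 19/82
merge 6/41 + 19/123 → 37/123
merge 19/82 + 19/82 → 19/41
merge 29/123 + 37/123 → 22/41
merge 19/41 + 22/41 → 1
L = 17/246 + 6/41 + 19/82 + 37/123 + 19/41 + 22/41 + 1 = 338/123 ≈ 2.748 bits/symbol.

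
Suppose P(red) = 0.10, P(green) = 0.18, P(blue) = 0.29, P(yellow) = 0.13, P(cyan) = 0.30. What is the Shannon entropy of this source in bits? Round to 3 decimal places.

H = −Σ pᵢ log₂ pᵢ.
−0.10·log₂(0.10) = 0.3322
−0.18·log₂(0.18) = 0.4453
−0.29·log₂(0.29) = 0.5179
−0.13·log₂(0.13) = 0.3826
−0.30·log₂(0.30) = 0.5211
Sum ≈ 2.1991 → 2.199 bits.

2.199 bits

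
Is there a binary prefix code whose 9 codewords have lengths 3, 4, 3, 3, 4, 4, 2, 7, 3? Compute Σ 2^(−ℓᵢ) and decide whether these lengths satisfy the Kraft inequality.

0.9453125; yes

With common denominator 2^7 = 128: Σ 2^(−ℓᵢ) = 16/128 + 8/128 + 16/128 + 16/128 + 8/128 + 8/128 + 32/128 + 1/128 + 16/128 = 121/128 = 0.9453125.
Kraft's inequality requires Σ ≤ 1; here Σ = 0.9453125 ≤ 1, so such a prefix code exists.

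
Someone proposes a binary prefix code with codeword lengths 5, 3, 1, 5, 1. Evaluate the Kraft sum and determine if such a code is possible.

With common denominator 2^5 = 32: Σ 2^(−ℓᵢ) = 1/32 + 4/32 + 16/32 + 1/32 + 16/32 = 38/32 = 1.1875.
Kraft's inequality requires Σ ≤ 1; here Σ = 1.1875 > 1, so no such prefix code exists.

1.1875; no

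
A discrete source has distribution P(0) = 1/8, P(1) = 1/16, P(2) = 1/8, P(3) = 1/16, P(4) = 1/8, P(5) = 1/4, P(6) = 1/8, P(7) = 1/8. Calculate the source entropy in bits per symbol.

2.875 bits

Each probability is a power of 1/2, so log₂(1/p) is an integer.
H = Σ p·log₂(1/p) = 1/8·3 + 1/16·4 + 1/8·3 + 1/16·4 + 1/8·3 + 1/4·2 + 1/8·3 + 1/8·3 = 2.875 bits.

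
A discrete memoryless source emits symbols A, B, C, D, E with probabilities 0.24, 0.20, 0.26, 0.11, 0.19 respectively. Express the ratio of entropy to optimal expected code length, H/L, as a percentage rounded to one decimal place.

Entropy H = −Σ p log₂ p ≈ 2.2693 bits.
Huffman merges: 11/100+19/100→3/10; 1/5+6/25→11/25; 13/50+3/10→14/25; 11/25+14/25→1. L = 23/10 ≈ 2.3000.
Efficiency = H/L = 2.2693/2.3000 = 98.7%.

98.7%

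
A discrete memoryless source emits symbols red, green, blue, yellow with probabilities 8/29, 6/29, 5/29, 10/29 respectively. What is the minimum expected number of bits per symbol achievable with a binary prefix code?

2 bits/symbol

Repeatedly combine the two least-probable nodes; the expected code length is the sum of the merged weights.
merge 5/29 + 6/29 → 11/29
merge 8/29 + 10/29 → 18/29
merge 11/29 + 18/29 → 1
L = 11/29 + 18/29 + 1 = 2 bits/symbol.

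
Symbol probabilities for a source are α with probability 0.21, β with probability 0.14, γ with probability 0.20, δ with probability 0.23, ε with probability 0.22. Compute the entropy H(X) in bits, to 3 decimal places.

H = −Σ pᵢ log₂ pᵢ.
−0.21·log₂(0.21) = 0.4728
−0.14·log₂(0.14) = 0.3971
−0.20·log₂(0.20) = 0.4644
−0.23·log₂(0.23) = 0.4877
−0.22·log₂(0.22) = 0.4806
Sum ≈ 2.3026 → 2.303 bits.

2.303 bits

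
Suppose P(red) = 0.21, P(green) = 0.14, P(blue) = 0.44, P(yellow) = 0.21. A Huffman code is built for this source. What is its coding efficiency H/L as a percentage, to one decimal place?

Entropy H = −Σ p log₂ p ≈ 1.8639 bits.
Huffman merges: 7/50+21/100→7/20; 21/100+7/20→14/25; 11/25+14/25→1. L = 191/100 ≈ 1.9100.
Efficiency = H/L = 1.8639/1.9100 = 97.6%.

97.6%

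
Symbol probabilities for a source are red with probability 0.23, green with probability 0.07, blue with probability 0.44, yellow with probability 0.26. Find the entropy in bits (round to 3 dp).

1.783 bits

H = −Σ pᵢ log₂ pᵢ.
−0.23·log₂(0.23) = 0.4877
−0.07·log₂(0.07) = 0.2686
−0.44·log₂(0.44) = 0.5211
−0.26·log₂(0.26) = 0.5053
Sum ≈ 1.7827 → 1.783 bits.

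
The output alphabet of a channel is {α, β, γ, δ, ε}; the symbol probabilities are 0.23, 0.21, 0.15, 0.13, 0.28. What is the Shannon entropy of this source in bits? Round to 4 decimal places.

H = −Σ pᵢ log₂ pᵢ.
−0.23·log₂(0.23) = 0.4877
−0.21·log₂(0.21) = 0.4728
−0.15·log₂(0.15) = 0.4105
−0.13·log₂(0.13) = 0.3826
−0.28·log₂(0.28) = 0.5142
Sum ≈ 2.2679 → 2.2679 bits.

2.2679 bits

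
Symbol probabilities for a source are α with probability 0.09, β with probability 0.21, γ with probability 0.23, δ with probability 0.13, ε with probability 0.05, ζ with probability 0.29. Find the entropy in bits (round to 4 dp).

2.3898 bits

H = −Σ pᵢ log₂ pᵢ.
−0.09·log₂(0.09) = 0.3127
−0.21·log₂(0.21) = 0.4728
−0.23·log₂(0.23) = 0.4877
−0.13·log₂(0.13) = 0.3826
−0.05·log₂(0.05) = 0.2161
−0.29·log₂(0.29) = 0.5179
Sum ≈ 2.3898 → 2.3898 bits.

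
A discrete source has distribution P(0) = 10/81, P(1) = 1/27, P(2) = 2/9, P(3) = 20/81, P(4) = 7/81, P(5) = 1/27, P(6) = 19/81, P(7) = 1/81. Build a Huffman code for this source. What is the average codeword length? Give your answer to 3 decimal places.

2.605 bits/symbol

Repeatedly combine the two least-probable nodes; the expected code length is the sum of the merged weights.
merge 1/81 + 1/27 → 4/81
merge 1/27 + 4/81 → 7/81
merge 7/81 + 7/81 → 14/81
merge 10/81 + 14/81 → 8/27
merge 2/9 + 19/81 → 37/81
merge 20/81 + 8/27 → 44/81
merge 37/81 + 44/81 → 1
L = 4/81 + 7/81 + 14/81 + 8/27 + 37/81 + 44/81 + 1 = 211/81 ≈ 2.605 bits/symbol.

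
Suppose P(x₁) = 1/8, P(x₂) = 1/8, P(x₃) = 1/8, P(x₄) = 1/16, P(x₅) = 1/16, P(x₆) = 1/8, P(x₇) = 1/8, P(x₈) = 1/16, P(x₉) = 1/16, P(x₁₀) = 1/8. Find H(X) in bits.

3.25 bits

Each probability is a power of 1/2, so log₂(1/p) is an integer.
H = Σ p·log₂(1/p) = 1/8·3 + 1/8·3 + 1/8·3 + 1/16·4 + 1/16·4 + 1/8·3 + 1/8·3 + 1/16·4 + 1/16·4 + 1/8·3 = 3.25 bits.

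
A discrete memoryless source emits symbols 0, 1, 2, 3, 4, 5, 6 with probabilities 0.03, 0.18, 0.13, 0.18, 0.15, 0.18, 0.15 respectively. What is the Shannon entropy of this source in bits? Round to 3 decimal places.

2.691 bits

H = −Σ pᵢ log₂ pᵢ.
−0.03·log₂(0.03) = 0.1518
−0.18·log₂(0.18) = 0.4453
−0.13·log₂(0.13) = 0.3826
−0.18·log₂(0.18) = 0.4453
−0.15·log₂(0.15) = 0.4105
−0.18·log₂(0.18) = 0.4453
−0.15·log₂(0.15) = 0.4105
Sum ≈ 2.6914 → 2.691 bits.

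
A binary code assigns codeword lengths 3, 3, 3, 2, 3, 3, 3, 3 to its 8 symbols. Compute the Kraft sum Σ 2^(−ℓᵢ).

With common denominator 2^3 = 8: Σ 2^(−ℓᵢ) = 1/8 + 1/8 + 1/8 + 2/8 + 1/8 + 1/8 + 1/8 + 1/8 = 9/8 = 1.125.

1.125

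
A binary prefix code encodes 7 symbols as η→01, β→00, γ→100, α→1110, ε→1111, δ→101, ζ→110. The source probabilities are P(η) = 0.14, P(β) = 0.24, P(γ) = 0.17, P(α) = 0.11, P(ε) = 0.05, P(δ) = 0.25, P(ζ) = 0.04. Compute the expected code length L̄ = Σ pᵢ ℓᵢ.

2.78 bits/symbol

L̄ = Σ pᵢ·ℓᵢ = 0.14·2 + 0.24·2 + 0.17·3 + 0.11·4 + 0.05·4 + 0.25·3 + 0.04·3 = 2.78 bits/symbol.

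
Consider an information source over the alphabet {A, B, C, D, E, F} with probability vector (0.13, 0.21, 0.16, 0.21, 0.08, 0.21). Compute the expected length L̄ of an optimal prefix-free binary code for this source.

Repeatedly combine the two least-probable nodes; the expected code length is the sum of the merged weights.
merge 2/25 + 13/100 → 21/100
merge 4/25 + 21/100 → 37/100
merge 21/100 + 21/100 → 21/50
merge 21/100 + 37/100 → 29/50
merge 21/50 + 29/50 → 1
L = 21/100 + 37/100 + 21/50 + 29/50 + 1 = 129/50 = 2.58 bits/symbol.

2.58 bits/symbol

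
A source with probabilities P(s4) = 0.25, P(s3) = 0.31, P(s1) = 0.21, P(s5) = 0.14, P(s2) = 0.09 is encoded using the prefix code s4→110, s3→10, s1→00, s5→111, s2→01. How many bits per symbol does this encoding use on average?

L̄ = Σ pᵢ·ℓᵢ = 0.25·3 + 0.31·2 + 0.21·2 + 0.14·3 + 0.09·2 = 2.39 bits/symbol.

2.39 bits/symbol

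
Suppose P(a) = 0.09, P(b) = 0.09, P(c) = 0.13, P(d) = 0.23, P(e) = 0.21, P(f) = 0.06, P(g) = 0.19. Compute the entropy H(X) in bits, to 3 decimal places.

2.667 bits

H = −Σ pᵢ log₂ pᵢ.
−0.09·log₂(0.09) = 0.3127
−0.09·log₂(0.09) = 0.3127
−0.13·log₂(0.13) = 0.3826
−0.23·log₂(0.23) = 0.4877
−0.21·log₂(0.21) = 0.4728
−0.06·log₂(0.06) = 0.2435
−0.19·log₂(0.19) = 0.4552
Sum ≈ 2.6672 → 2.667 bits.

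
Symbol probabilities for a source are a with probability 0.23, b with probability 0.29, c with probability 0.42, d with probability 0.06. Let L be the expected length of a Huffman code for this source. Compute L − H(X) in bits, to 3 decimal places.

Entropy H = −Σ p log₂ p ≈ 1.7748 bits.
Huffman merges: 3/50+23/100→29/100; 29/100+29/100→29/50; 21/50+29/50→1. L = 187/100 ≈ 1.8700.
L − H = 1.8700 − 1.7748 = 0.095 bits.

0.095 bits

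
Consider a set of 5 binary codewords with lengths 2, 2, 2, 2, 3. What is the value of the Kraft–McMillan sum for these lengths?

1.125

With common denominator 2^3 = 8: Σ 2^(−ℓᵢ) = 2/8 + 2/8 + 2/8 + 2/8 + 1/8 = 9/8 = 1.125.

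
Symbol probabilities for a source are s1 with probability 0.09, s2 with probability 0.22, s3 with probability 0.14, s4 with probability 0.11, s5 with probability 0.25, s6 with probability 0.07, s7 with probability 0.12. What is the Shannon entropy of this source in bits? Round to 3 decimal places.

H = −Σ pᵢ log₂ pᵢ.
−0.09·log₂(0.09) = 0.3127
−0.22·log₂(0.22) = 0.4806
−0.14·log₂(0.14) = 0.3971
−0.11·log₂(0.11) = 0.3503
−0.25·log₂(0.25) = 0.5000
−0.07·log₂(0.07) = 0.2686
−0.12·log₂(0.12) = 0.3671
Sum ≈ 2.6762 → 2.676 bits.

2.676 bits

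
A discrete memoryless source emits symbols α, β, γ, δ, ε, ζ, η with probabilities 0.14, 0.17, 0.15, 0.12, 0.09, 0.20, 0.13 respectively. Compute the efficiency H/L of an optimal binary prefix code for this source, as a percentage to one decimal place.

98.9%

Entropy H = −Σ p log₂ p ≈ 2.7690 bits.
Huffman merges: 9/100+3/25→21/100; 13/100+7/50→27/100; 3/20+17/100→8/25; 1/5+21/100→41/100; 27/100+8/25→59/100; 41/100+59/100→1. L = 14/5 ≈ 2.8000.
Efficiency = H/L = 2.7690/2.8000 = 98.9%.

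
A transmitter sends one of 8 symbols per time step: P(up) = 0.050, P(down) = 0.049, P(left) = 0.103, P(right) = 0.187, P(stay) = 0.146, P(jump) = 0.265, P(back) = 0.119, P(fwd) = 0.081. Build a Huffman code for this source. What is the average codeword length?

Repeatedly combine the two least-probable nodes; the expected code length is the sum of the merged weights.
merge 49/1000 + 1/20 → 99/1000
merge 81/1000 + 99/1000 → 9/50
merge 103/1000 + 119/1000 → 111/500
merge 73/500 + 9/50 → 163/500
merge 187/1000 + 111/500 → 409/1000
merge 53/200 + 163/500 → 591/1000
merge 409/1000 + 591/1000 → 1
L = 99/1000 + 9/50 + 111/500 + 163/500 + 409/1000 + 591/1000 + 1 = 2827/1000 = 2.827 bits/symbol.

2.827 bits/symbol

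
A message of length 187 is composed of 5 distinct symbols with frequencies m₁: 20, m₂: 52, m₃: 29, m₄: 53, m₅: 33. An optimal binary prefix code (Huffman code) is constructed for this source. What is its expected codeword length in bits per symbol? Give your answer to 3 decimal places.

Probabilities are the counts divided by 187.
Repeatedly combine the two least-probable nodes; the expected code length is the sum of the merged weights.
merge 20/187 + 29/187 → 49/187
merge 3/17 + 49/187 → 82/187
merge 52/187 + 53/187 → 105/187
merge 82/187 + 105/187 → 1
L = 49/187 + 82/187 + 105/187 + 1 = 423/187 ≈ 2.262 bits/symbol.

2.262 bits/symbol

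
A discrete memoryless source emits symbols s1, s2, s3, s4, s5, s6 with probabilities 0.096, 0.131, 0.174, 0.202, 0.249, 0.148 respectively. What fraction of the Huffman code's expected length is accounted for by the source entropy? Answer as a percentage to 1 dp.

Entropy H = −Σ p log₂ p ≈ 2.5212 bits.
Huffman merges: 12/125+131/1000→227/1000; 37/250+87/500→161/500; 101/500+227/1000→429/1000; 249/1000+161/500→571/1000; 429/1000+571/1000→1. L = 2549/1000 ≈ 2.5490.
Efficiency = H/L = 2.5212/2.5490 = 98.9%.

98.9%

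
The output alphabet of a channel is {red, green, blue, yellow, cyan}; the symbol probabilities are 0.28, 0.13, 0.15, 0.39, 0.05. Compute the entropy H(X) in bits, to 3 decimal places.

2.053 bits

H = −Σ pᵢ log₂ pᵢ.
−0.28·log₂(0.28) = 0.5142
−0.13·log₂(0.13) = 0.3826
−0.15·log₂(0.15) = 0.4105
−0.39·log₂(0.39) = 0.5298
−0.05·log₂(0.05) = 0.2161
Sum ≈ 2.0533 → 2.053 bits.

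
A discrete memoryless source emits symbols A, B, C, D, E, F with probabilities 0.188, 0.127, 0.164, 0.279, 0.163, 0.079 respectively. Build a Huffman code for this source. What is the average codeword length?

2.533 bits/symbol

Repeatedly combine the two least-probable nodes; the expected code length is the sum of the merged weights.
merge 79/1000 + 127/1000 → 103/500
merge 163/1000 + 41/250 → 327/1000
merge 47/250 + 103/500 → 197/500
merge 279/1000 + 327/1000 → 303/500
merge 197/500 + 303/500 → 1
L = 103/500 + 327/1000 + 197/500 + 303/500 + 1 = 2533/1000 = 2.533 bits/symbol.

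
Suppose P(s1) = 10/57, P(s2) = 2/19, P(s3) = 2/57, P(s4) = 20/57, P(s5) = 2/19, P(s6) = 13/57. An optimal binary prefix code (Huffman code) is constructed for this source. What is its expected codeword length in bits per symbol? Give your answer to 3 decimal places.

Repeatedly combine the two least-probable nodes; the expected code length is the sum of the merged weights.
merge 2/57 + 2/19 → 8/57
merge 2/19 + 8/57 → 14/57
merge 10/57 + 13/57 → 23/57
merge 14/57 + 20/57 → 34/57
merge 23/57 + 34/57 → 1
L = 8/57 + 14/57 + 23/57 + 34/57 + 1 = 136/57 ≈ 2.386 bits/symbol.

2.386 bits/symbol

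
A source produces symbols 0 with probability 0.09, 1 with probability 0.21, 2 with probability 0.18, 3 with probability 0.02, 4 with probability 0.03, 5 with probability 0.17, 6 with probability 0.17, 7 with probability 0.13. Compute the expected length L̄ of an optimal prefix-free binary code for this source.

Repeatedly combine the two least-probable nodes; the expected code length is the sum of the merged weights.
merge 1/50 + 3/100 → 1/20
merge 1/20 + 9/100 → 7/50
merge 13/100 + 7/50 → 27/100
merge 17/100 + 17/100 → 17/50
merge 9/50 + 21/100 → 39/100
merge 27/100 + 17/50 → 61/100
merge 39/100 + 61/100 → 1
L = 1/20 + 7/50 + 27/100 + 17/50 + 39/100 + 61/100 + 1 = 14/5 = 2.8 bits/symbol.

2.8 bits/symbol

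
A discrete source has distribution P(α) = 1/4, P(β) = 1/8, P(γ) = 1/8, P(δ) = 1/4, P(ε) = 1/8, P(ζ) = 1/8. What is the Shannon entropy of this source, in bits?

Each probability is a power of 1/2, so log₂(1/p) is an integer.
H = Σ p·log₂(1/p) = 1/4·2 + 1/8·3 + 1/8·3 + 1/4·2 + 1/8·3 + 1/8·3 = 2.5 bits.

2.5 bits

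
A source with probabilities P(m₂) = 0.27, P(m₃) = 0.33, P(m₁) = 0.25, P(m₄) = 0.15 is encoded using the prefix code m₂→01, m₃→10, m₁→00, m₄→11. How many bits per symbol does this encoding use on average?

L̄ = Σ pᵢ·ℓᵢ = 0.27·2 + 0.33·2 + 0.25·2 + 0.15·2 = 2 bits/symbol.

2 bits/symbol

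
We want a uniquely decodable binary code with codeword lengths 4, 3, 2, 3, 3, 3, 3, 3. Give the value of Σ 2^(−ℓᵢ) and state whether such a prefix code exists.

1.0625; no

With common denominator 2^4 = 16: Σ 2^(−ℓᵢ) = 1/16 + 2/16 + 4/16 + 2/16 + 2/16 + 2/16 + 2/16 + 2/16 = 17/16 = 1.0625.
Kraft's inequality requires Σ ≤ 1; here Σ = 1.0625 > 1, so no such prefix code exists.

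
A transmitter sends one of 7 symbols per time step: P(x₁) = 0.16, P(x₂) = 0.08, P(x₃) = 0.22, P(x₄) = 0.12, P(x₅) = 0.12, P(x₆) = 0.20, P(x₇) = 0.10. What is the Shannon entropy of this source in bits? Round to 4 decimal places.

H = −Σ pᵢ log₂ pᵢ.
−0.16·log₂(0.16) = 0.4230
−0.08·log₂(0.08) = 0.2915
−0.22·log₂(0.22) = 0.4806
−0.12·log₂(0.12) = 0.3671
−0.12·log₂(0.12) = 0.3671
−0.20·log₂(0.20) = 0.4644
−0.10·log₂(0.10) = 0.3322
Sum ≈ 2.7258 → 2.7258 bits.

2.7258 bits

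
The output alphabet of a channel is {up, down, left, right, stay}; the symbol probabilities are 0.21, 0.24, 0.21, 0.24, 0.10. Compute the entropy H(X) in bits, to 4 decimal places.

H = −Σ pᵢ log₂ pᵢ.
−0.21·log₂(0.21) = 0.4728
−0.24·log₂(0.24) = 0.4941
−0.21·log₂(0.21) = 0.4728
−0.24·log₂(0.24) = 0.4941
−0.10·log₂(0.10) = 0.3322
Sum ≈ 2.2661 → 2.2661 bits.

2.2661 bits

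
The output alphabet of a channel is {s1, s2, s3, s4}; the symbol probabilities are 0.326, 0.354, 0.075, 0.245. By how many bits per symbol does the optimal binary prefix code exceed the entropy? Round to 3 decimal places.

Entropy H = −Σ p log₂ p ≈ 1.8349 bits.
Huffman merges: 3/40+49/200→8/25; 8/25+163/500→323/500; 177/500+323/500→1. L = 983/500 ≈ 1.9660.
L − H = 1.9660 − 1.8349 = 0.131 bits.

0.131 bits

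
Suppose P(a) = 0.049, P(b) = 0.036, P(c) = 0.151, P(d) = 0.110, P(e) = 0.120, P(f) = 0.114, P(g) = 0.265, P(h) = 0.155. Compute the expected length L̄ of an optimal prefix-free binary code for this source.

Repeatedly combine the two least-probable nodes; the expected code length is the sum of the merged weights.
merge 9/250 + 49/1000 → 17/200
merge 17/200 + 11/100 → 39/200
merge 57/500 + 3/25 → 117/500
merge 151/1000 + 31/200 → 153/500
merge 39/200 + 117/500 → 429/1000
merge 53/200 + 153/500 → 571/1000
merge 429/1000 + 571/1000 → 1
L = 17/200 + 39/200 + 117/500 + 153/500 + 429/1000 + 571/1000 + 1 = 141/50 = 2.82 bits/symbol.

2.82 bits/symbol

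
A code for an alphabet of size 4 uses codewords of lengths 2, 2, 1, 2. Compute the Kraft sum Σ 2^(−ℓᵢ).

1.25

With common denominator 2^2 = 4: Σ 2^(−ℓᵢ) = 1/4 + 1/4 + 2/4 + 1/4 = 5/4 = 1.25.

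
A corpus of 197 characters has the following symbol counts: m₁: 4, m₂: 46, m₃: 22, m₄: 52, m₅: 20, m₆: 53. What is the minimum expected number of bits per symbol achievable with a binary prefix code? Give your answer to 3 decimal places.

Probabilities are the counts divided by 197.
Repeatedly combine the two least-probable nodes; the expected code length is the sum of the merged weights.
merge 4/197 + 20/197 → 24/197
merge 22/197 + 24/197 → 46/197
merge 46/197 + 46/197 → 92/197
merge 52/197 + 53/197 → 105/197
merge 92/197 + 105/197 → 1
L = 24/197 + 46/197 + 92/197 + 105/197 + 1 = 464/197 ≈ 2.355 bits/symbol.

2.355 bits/symbol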